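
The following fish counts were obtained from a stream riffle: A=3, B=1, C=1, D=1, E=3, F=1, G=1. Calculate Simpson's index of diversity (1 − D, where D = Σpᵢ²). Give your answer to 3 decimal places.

Total N = 3+1+1+1+3+1+1 = 11, so the proportions are 0.27273, 0.09091, 0.09091, 0.09091, 0.27273, 0.09091, 0.09091 (working shown to 5 dp, full precision carried).
D = 0.27273² + 0.09091² + 0.09091² + 0.09091² + 0.27273² + 0.09091² + 0.09091² = 0.07438 + 0.00826 + 0.00826 + 0.00826 + 0.07438 + 0.00826 + 0.00826 = 0.19008.
So 1 − D = 0.80992, i.e. 0.810 to 3 decimal places.

0.810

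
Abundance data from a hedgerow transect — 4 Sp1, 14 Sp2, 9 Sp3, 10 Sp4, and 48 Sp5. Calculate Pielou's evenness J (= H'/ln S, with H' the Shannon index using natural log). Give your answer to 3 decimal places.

Total N = 4+14+9+10+48 = 85, so the proportions are 0.04706, 0.16471, 0.10588, 0.11765, 0.56471 (working shown to 5 dp, full precision carried).
H' = −Σ pᵢ ln pᵢ = −((-0.14383) + (-0.29706) + (-0.23775) + (-0.25177) + (-0.32270)) = 1.25312.
With S = 5 species, ln S = 1.60944, so J = 1.25312/1.60944 = 0.77860, i.e. 0.779 to 3 decimal places.

0.779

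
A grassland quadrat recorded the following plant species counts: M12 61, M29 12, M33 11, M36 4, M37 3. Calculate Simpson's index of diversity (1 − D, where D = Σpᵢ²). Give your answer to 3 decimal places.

0.516

Total N = 61+12+11+4+3 = 91, so the proportions are 0.67033, 0.13187, 0.12088, 0.04396, 0.03297 (working shown to 5 dp, full precision carried).
D = 0.67033² + 0.13187² + 0.12088² + 0.04396² + 0.03297² = 0.44934 + 0.01739 + 0.01461 + 0.00193 + 0.00109 = 0.48436.
So 1 − D = 0.51564, i.e. 0.516 to 3 decimal places.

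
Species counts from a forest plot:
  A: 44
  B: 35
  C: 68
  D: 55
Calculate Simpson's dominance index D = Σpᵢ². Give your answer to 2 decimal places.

0.26

Total N = 44+35+68+55 = 202, so the proportions are 0.2178, 0.1733, 0.3366, 0.2723 (working shown to 4 dp, full precision carried).
D = 0.2178² + 0.1733² + 0.3366² + 0.2723² = 0.0474 + 0.0300 + 0.1133 + 0.0741 = 0.2649.
To 2 decimal places, D = 0.26.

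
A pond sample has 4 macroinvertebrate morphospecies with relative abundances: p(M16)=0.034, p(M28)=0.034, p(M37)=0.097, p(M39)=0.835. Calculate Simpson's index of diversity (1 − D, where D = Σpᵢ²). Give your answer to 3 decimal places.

0.291

D = 0.034² + 0.034² + 0.097² + 0.835² = 0.00116 + 0.00116 + 0.00941 + 0.69722 = 0.70895 (working shown to 5 dp, full precision carried).
So 1 − D = 0.29105, i.e. 0.291 to 3 decimal places.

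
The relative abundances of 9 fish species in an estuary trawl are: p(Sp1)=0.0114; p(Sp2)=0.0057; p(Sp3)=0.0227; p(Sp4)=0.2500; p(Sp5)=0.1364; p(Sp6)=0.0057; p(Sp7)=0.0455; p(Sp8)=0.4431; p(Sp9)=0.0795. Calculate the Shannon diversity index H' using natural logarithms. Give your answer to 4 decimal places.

1.5167

Each pᵢ ln pᵢ term (working shown to 6 dp, full precision carried): 0.0114×(-4.474142)=-0.051005, 0.0057×(-5.167289)=-0.029454, 0.0227×(-3.785390)=-0.085928, 0.25×(-1.386294)=-0.346574, 0.1364×(-1.992164)=-0.271731, 0.0057×(-5.167289)=-0.029454, 0.0455×(-3.090043)=-0.140597, 0.4431×(-0.813960)=-0.360666, 0.0795×(-2.531998)=-0.201294.
Sum = -1.516702, so H' = 1.5167.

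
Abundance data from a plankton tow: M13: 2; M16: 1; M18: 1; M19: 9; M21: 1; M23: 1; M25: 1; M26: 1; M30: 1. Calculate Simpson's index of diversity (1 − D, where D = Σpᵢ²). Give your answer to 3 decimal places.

Total N = 2+1+1+9+1+1+1+1+1 = 18, so the proportions are 0.11111, 0.05556, 0.05556, 0.5, 0.05556, 0.05556, 0.05556, 0.05556, 0.05556 (working shown to 5 dp, full precision carried).
D = 0.11111² + 0.05556² + 0.05556² + 0.5² + 0.05556² + 0.05556² + 0.05556² + 0.05556² + 0.05556² = 0.01235 + 0.00309 + 0.00309 + 0.25000 + 0.00309 + 0.00309 + 0.00309 + 0.00309 + 0.00309 = 0.28395.
So 1 − D = 0.71605, i.e. 0.716 to 3 decimal places.

0.716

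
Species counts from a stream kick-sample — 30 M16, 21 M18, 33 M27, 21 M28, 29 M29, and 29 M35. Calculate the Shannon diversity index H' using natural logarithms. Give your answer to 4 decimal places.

Total N = 30+21+33+21+29+29 = 163, so the proportions are 0.184049, 0.128834, 0.202454, 0.128834, 0.177914, 0.177914 (working shown to 6 dp, full precision carried).
Each pᵢ ln pᵢ term: 0.184049×(-1.692553)=-0.311513, 0.128834×(-2.049228)=-0.264011, 0.202454×(-1.597243)=-0.323368, 0.128834×(-2.049228)=-0.264011, 0.177914×(-1.726454)=-0.307161, 0.177914×(-1.726454)=-0.307161.
Sum = -1.777224, so H' = 1.7772.

1.7772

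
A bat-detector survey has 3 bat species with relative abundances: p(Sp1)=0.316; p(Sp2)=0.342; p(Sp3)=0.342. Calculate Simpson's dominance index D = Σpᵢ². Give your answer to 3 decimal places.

0.334

D = 0.316² + 0.342² + 0.342² = 0.09986 + 0.11696 + 0.11696 = 0.33378 (working shown to 5 dp, full precision carried).
To 3 decimal places, D = 0.334.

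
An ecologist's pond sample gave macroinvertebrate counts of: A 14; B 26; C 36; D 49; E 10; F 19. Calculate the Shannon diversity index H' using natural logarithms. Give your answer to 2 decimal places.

Total N = 14+26+36+49+10+19 = 154, so the proportions are 0.0909, 0.1688, 0.2338, 0.3182, 0.0649, 0.1234 (working shown to 4 dp, full precision carried).
Each pᵢ ln pᵢ term: 0.0909×(-2.3979)=-0.2180, 0.1688×(-1.7789)=-0.3003, 0.2338×(-1.4534)=-0.3398, 0.3182×(-1.1451)=-0.3644, 0.0649×(-2.7344)=-0.1776, 0.1234×(-2.0925)=-0.2582.
Sum = -1.6582, so H' = 1.66.

1.66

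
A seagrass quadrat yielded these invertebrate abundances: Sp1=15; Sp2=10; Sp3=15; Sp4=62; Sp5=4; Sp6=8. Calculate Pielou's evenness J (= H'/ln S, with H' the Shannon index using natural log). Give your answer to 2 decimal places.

Total N = 15+10+15+62+4+8 = 114, so the proportions are 0.1316, 0.0877, 0.1316, 0.5439, 0.0351, 0.0702 (working shown to 4 dp, full precision carried).
H' = −Σ pᵢ ln pᵢ = −((-0.2669) + (-0.2135) + (-0.2669) + (-0.3312) + (-0.1175) + (-0.1864)) = 1.3824.
With S = 6 species, ln S = 1.7918, so J = 1.3824/1.7918 = 0.7715, i.e. 0.77 to 2 decimal places.

0.77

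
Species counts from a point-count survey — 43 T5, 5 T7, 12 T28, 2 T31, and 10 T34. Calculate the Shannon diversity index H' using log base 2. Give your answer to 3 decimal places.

Total N = 43+5+12+2+10 = 72, so the proportions are 0.59722, 0.06944, 0.16667, 0.02778, 0.13889 (working shown to 5 dp, full precision carried).
Each pᵢ log₂ pᵢ term: 0.59722×(-0.74366)=-0.44413, 0.06944×(-3.84800)=-0.26722, 0.16667×(-2.58496)=-0.43083, 0.02778×(-5.16993)=-0.14361, 0.13889×(-2.84800)=-0.39556.
Sum = -1.68134, so H' = 1.681.

1.681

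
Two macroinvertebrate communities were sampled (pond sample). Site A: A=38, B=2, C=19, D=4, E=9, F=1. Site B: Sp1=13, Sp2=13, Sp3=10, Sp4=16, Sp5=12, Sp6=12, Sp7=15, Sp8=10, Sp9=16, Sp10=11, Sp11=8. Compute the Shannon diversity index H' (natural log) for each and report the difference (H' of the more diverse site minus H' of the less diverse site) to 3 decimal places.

Site A: N=73, proportions 0.52055, 0.0274, 0.26027, 0.05479, 0.12329, 0.0137, giving H' = 1.26472 (working shown to 5 dp, full precision carried).
Site B: N=136, proportions 0.09559, 0.09559, 0.07353, 0.11765, 0.08824, 0.08824, 0.11029, 0.07353, 0.11765, 0.08088, 0.05882, giving H' = 2.37785.
Difference = |1.26472 − 2.37785| = 1.11313, i.e. 1.113 to 3 decimal places.

1.113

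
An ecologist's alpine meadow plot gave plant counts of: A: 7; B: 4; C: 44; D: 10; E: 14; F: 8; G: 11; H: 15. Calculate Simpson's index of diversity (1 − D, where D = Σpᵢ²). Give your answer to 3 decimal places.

Total N = 7+4+44+10+14+8+11+15 = 113, so the proportions are 0.06195, 0.0354, 0.38938, 0.0885, 0.12389, 0.0708, 0.09735, 0.13274 (working shown to 5 dp, full precision carried).
D = 0.06195² + 0.0354² + 0.38938² + 0.0885² + 0.12389² + 0.0708² + 0.09735² + 0.13274² = 0.00384 + 0.00125 + 0.15162 + 0.00783 + 0.01535 + 0.00501 + 0.00948 + 0.01762 = 0.21200.
So 1 − D = 0.78800, i.e. 0.788 to 3 decimal places.

0.788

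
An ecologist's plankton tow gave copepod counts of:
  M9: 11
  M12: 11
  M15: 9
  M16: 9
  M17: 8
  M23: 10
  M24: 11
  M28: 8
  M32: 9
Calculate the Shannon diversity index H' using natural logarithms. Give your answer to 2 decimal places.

Total N = 11+11+9+9+8+10+11+8+9 = 86, so the proportions are 0.1279, 0.1279, 0.1047, 0.1047, 0.093, 0.1163, 0.1279, 0.093, 0.1047 (working shown to 4 dp, full precision carried).
Each pᵢ ln pᵢ term: 0.1279×(-2.0565)=-0.2630, 0.1279×(-2.0565)=-0.2630, 0.1047×(-2.2571)=-0.2362, 0.1047×(-2.2571)=-0.2362, 0.093×(-2.3749)=-0.2209, 0.1163×(-2.1518)=-0.2502, 0.1279×(-2.0565)=-0.2630, 0.093×(-2.3749)=-0.2209, 0.1047×(-2.2571)=-0.2362.
Sum = -2.1898, so H' = 2.19.

2.19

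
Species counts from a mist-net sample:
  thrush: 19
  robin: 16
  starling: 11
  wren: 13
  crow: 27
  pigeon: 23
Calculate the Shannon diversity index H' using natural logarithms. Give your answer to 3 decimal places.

1.745

Total N = 19+16+11+13+27+23 = 109, so the proportions are 0.17431, 0.14679, 0.10092, 0.11927, 0.24771, 0.21101 (working shown to 5 dp, full precision carried).
Each pᵢ ln pᵢ term: 0.17431×(-1.74691)=-0.30451, 0.14679×(-1.91876)=-0.28165, 0.10092×(-2.29345)=-0.23145, 0.11927×(-2.12640)=-0.25361, 0.24771×(-1.39551)=-0.34568, 0.21101×(-1.55585)=-0.32830.
Sum = -1.74519, so H' = 1.745.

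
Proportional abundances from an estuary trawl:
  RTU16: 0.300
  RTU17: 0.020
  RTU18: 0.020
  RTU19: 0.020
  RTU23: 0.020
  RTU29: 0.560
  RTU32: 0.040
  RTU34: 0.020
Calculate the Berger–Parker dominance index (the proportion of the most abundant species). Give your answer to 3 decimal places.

0.560

The largest proportion is 0.56, i.e. d = 0.560 to 3 decimal places.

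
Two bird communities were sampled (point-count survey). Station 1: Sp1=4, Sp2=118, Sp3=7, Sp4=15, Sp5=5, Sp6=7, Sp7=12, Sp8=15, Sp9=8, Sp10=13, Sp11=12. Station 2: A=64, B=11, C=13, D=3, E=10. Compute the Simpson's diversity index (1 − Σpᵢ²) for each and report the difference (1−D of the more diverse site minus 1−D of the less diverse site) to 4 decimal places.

0.1184

Station 1: N=216, proportions 0.018519, 0.546296, 0.032407, 0.069444, 0.023148, 0.032407, 0.055556, 0.069444, 0.037037, 0.060185, 0.055556, giving 1−D = 0.677769 (working shown to 6 dp, full precision carried).
Station 2: N=101, proportions 0.633663, 0.108911, 0.128713, 0.029703, 0.09901, giving 1−D = 0.559357.
Difference = |0.677769 − 0.559357| = 0.118412, i.e. 0.1184 to 4 decimal places.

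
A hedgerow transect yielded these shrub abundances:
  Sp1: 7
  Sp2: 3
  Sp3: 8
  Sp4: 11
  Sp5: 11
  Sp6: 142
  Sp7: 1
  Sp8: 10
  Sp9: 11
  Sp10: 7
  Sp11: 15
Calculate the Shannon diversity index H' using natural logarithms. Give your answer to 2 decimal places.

1.47

Total N = 7+3+8+11+11+142+1+10+11+7+15 = 226, so the proportions are 0.031, 0.0133, 0.0354, 0.0487, 0.0487, 0.6283, 0.0044, 0.0442, 0.0487, 0.031, 0.0664 (working shown to 4 dp, full precision carried).
Each pᵢ ln pᵢ term: 0.031×(-3.4746)=-0.1076, 0.0133×(-4.3219)=-0.0574, 0.0354×(-3.3411)=-0.1183, 0.0487×(-3.0226)=-0.1471, 0.0487×(-3.0226)=-0.1471, 0.6283×(-0.4647)=-0.2920, 0.0044×(-5.4205)=-0.0240, 0.0442×(-3.1179)=-0.1380, 0.0487×(-3.0226)=-0.1471, 0.031×(-3.4746)=-0.1076, 0.0664×(-2.7125)=-0.1800.
Sum = -1.4662, so H' = 1.47.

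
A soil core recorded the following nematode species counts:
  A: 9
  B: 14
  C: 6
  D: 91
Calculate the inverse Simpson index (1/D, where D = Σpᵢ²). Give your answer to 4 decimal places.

1.6756

Total N = 9+14+6+91 = 120, so the proportions are 0.075, 0.1166667, 0.05, 0.7583333 (working shown to 7 dp, full precision carried).
D = 0.075² + 0.1166667² + 0.05² + 0.7583333² = 0.0056250 + 0.0136111 + 0.0025000 + 0.5750694 = 0.5968056.
So 1/D = 1.675588, i.e. 1.6756 to 4 decimal places.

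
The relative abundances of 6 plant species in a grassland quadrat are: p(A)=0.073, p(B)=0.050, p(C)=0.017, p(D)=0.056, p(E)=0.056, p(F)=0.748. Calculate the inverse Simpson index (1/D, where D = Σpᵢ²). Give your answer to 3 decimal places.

1.742

D = 0.073² + 0.05² + 0.017² + 0.056² + 0.056² + 0.748² = 0.005329 + 0.002500 + 0.000289 + 0.003136 + 0.003136 + 0.559504 = 0.573894 (working shown to 6 dp, full precision carried).
So 1/D = 1.74248, i.e. 1.742 to 3 decimal places.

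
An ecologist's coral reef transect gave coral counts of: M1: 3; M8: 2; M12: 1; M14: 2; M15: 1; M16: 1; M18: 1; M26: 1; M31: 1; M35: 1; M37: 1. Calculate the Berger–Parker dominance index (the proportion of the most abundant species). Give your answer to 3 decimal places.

0.200

Total N = 3+2+1+2+1+1+1+1+1+1+1 = 15, so the proportions are 0.2, 0.13333, 0.06667, 0.13333, 0.06667, 0.06667, 0.06667, 0.06667, 0.06667, 0.06667, 0.06667 (working shown to 5 dp, full precision carried).
The largest proportion is 0.2, i.e. d = 0.200 to 3 decimal places.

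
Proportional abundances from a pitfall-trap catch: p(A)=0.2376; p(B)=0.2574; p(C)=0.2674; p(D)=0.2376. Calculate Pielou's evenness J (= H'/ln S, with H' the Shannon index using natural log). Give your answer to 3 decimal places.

0.999

H' = −Σ pᵢ ln pᵢ = −((-0.34147) + (-0.34932) + (-0.35270) + (-0.34147)) = 1.38497 (working shown to 5 dp, full precision carried).
With S = 4 species, ln S = 1.38629, so J = 1.38497/1.38629 = 0.99904, i.e. 0.999 to 3 decimal places.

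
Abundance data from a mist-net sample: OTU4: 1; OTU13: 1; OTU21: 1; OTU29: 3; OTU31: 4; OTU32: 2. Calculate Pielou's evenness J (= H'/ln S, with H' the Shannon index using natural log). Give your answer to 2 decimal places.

0.91

Total N = 1+1+1+3+4+2 = 12, so the proportions are 0.0833, 0.0833, 0.0833, 0.25, 0.3333, 0.1667 (working shown to 4 dp, full precision carried).
H' = −Σ pᵢ ln pᵢ = −((-0.2071) + (-0.2071) + (-0.2071) + (-0.3466) + (-0.3662) + (-0.2986)) = 1.6326.
With S = 6 species, ln S = 1.7918, so J = 1.6326/1.7918 = 0.9112, i.e. 0.91 to 2 decimal places.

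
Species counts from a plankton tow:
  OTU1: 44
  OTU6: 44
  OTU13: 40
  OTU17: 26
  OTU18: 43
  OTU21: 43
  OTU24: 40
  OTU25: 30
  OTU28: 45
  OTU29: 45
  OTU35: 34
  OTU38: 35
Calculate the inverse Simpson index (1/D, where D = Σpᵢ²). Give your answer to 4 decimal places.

11.7144

Total N = 44+44+40+26+43+43+40+30+45+45+34+35 = 469, so the proportions are 0.093816631, 0.093816631, 0.085287846, 0.0554371, 0.091684435, 0.091684435, 0.085287846, 0.063965885, 0.095948827, 0.095948827, 0.07249467, 0.074626866 (working shown to 9 dp, full precision carried).
D = 0.093816631² + 0.093816631² + 0.085287846² + 0.0554371² + 0.091684435² + 0.091684435² + 0.085287846² + 0.063965885² + 0.095948827² + 0.095948827² + 0.07249467² + 0.074626866² = 0.008801560 + 0.008801560 + 0.007274017 + 0.003073272 + 0.008406036 + 0.008406036 + 0.007274017 + 0.004091634 + 0.009206177 + 0.009206177 + 0.005255477 + 0.005569169 = 0.085365133.
So 1/D = 11.714385, i.e. 11.7144 to 4 decimal places.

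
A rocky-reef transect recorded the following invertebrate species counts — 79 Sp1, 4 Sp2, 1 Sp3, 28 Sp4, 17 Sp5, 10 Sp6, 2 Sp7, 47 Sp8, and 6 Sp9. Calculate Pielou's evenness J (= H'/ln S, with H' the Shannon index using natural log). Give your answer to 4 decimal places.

0.7358

Total N = 79+4+1+28+17+10+2+47+6 = 194, so the proportions are 0.407216, 0.020619, 0.005155, 0.14433, 0.087629, 0.051546, 0.010309, 0.242268, 0.030928 (working shown to 6 dp, full precision carried).
H' = −Σ pᵢ ln pᵢ = −((-0.365847) + (-0.080032) + (-0.027154) + (-0.279373) + (-0.213345) + (-0.152849) + (-0.047162) + (-0.343466) + (-0.107508)) = 1.616737.
With S = 9 species, ln S = 2.197225, so J = 1.616737/2.197225 = 0.735809, i.e. 0.7358 to 4 decimal places.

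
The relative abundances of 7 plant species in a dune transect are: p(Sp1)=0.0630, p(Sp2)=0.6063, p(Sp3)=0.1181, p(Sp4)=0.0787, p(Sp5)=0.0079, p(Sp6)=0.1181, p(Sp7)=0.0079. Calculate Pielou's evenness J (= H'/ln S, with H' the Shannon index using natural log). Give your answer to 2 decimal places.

0.65

H' = −Σ pᵢ ln pᵢ = −((-0.1742) + (-0.3034) + (-0.2523) + (-0.2001) + (-0.0382) + (-0.2523) + (-0.0382)) = 1.2587 (working shown to 4 dp, full precision carried).
With S = 7 species, ln S = 1.9459, so J = 1.2587/1.9459 = 0.6468, i.e. 0.65 to 2 decimal places.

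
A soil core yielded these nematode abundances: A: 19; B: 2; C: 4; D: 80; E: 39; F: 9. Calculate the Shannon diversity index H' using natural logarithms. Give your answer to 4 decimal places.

Total N = 19+2+4+80+39+9 = 153, so the proportions are 0.124183, 0.013072, 0.026144, 0.522876, 0.254902, 0.058824 (working shown to 6 dp, full precision carried).
Each pᵢ ln pᵢ term: 0.124183×(-2.085999)=-0.259046, 0.013072×(-4.337291)=-0.056697, 0.026144×(-3.644144)=-0.095272, 0.522876×(-0.648411)=-0.339039, 0.254902×(-1.366876)=-0.348419, 0.058824×(-2.833213)=-0.166660.
Sum = -1.265132, so H' = 1.2651.

1.2651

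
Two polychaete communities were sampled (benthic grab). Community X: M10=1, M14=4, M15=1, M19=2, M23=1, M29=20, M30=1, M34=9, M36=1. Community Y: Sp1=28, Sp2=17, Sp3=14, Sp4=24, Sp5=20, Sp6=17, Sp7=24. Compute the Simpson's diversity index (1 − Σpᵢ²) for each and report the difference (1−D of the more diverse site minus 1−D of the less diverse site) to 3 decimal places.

0.166

Community X: N=40, proportions 0.025, 0.1, 0.025, 0.05, 0.025, 0.5, 0.025, 0.225, 0.025, giving 1−D = 0.68375 (working shown to 5 dp, full precision carried).
Community Y: N=144, proportions 0.19444, 0.11806, 0.09722, 0.16667, 0.13889, 0.11806, 0.16667, giving 1−D = 0.85002.
Difference = |0.68375 − 0.85002| = 0.16627, i.e. 0.166 to 3 decimal places.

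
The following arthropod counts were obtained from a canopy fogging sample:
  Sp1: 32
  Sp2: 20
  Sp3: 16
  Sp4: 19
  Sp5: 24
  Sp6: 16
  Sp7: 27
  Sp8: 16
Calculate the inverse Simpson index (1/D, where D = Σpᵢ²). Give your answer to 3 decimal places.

7.491

Total N = 32+20+16+19+24+16+27+16 = 170, so the proportions are 0.1882353, 0.1176471, 0.0941176, 0.1117647, 0.1411765, 0.0941176, 0.1588235, 0.0941176 (working shown to 7 dp, full precision carried).
D = 0.1882353² + 0.1176471² + 0.0941176² + 0.1117647² + 0.1411765² + 0.0941176² + 0.1588235² + 0.0941176² = 0.0354325 + 0.0138408 + 0.0088581 + 0.0124913 + 0.0199308 + 0.0088581 + 0.0252249 + 0.0088581 = 0.1334948.
So 1/D = 7.49093, i.e. 7.491 to 3 decimal places.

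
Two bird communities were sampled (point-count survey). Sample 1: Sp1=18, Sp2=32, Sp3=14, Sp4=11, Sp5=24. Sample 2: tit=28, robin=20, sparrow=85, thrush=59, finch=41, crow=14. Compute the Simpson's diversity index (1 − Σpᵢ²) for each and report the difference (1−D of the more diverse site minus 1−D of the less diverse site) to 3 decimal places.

Sample 1: N=99, proportions 0.18182, 0.32323, 0.14141, 0.11111, 0.24242, giving 1−D = 0.77135 (working shown to 5 dp, full precision carried).
Sample 2: N=247, proportions 0.11336, 0.08097, 0.34413, 0.23887, 0.16599, 0.05668, giving 1−D = 0.77434.
Difference = |0.77135 − 0.77434| = 0.00299, i.e. 0.003 to 3 decimal places.

0.003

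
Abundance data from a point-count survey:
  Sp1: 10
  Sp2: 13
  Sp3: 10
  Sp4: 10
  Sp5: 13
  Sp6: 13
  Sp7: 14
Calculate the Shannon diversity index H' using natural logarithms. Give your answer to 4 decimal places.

Total N = 10+13+10+10+13+13+14 = 83, so the proportions are 0.120482, 0.156627, 0.120482, 0.120482, 0.156627, 0.156627, 0.168675 (working shown to 6 dp, full precision carried).
Each pᵢ ln pᵢ term: 0.120482×(-2.116256)=-0.254971, 0.156627×(-1.853891)=-0.290369, 0.120482×(-2.116256)=-0.254971, 0.120482×(-2.116256)=-0.254971, 0.156627×(-1.853891)=-0.290369, 0.156627×(-1.853891)=-0.290369, 0.168675×(-1.779783)=-0.300204.
Sum = -1.936222, so H' = 1.9362.

1.9362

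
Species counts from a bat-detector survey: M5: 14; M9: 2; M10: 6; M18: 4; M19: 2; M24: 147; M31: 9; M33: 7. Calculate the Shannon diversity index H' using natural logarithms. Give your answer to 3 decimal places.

0.943

Total N = 14+2+6+4+2+147+9+7 = 191, so the proportions are 0.0733, 0.01047, 0.03141, 0.02094, 0.01047, 0.76963, 0.04712, 0.03665 (working shown to 5 dp, full precision carried).
Each pᵢ ln pᵢ term: 0.0733×(-2.61322)=-0.19154, 0.01047×(-4.55913)=-0.04774, 0.03141×(-3.46051)=-0.10871, 0.02094×(-3.86598)=-0.08096, 0.01047×(-4.55913)=-0.04774, 0.76963×(-0.26184)=-0.20152, 0.04712×(-3.05505)=-0.14396, 0.03665×(-3.30636)=-0.12118.
Sum = -0.94335, so H' = 0.943.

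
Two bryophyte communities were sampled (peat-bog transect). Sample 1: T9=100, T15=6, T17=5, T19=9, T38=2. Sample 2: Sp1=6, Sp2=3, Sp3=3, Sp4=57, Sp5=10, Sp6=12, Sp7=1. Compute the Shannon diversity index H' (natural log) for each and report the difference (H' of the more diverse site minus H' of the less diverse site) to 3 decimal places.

Sample 1: N=122, proportions 0.81967, 0.04918, 0.04098, 0.07377, 0.01639, giving H' = 0.70176 (working shown to 5 dp, full precision carried).
Sample 2: N=92, proportions 0.06522, 0.03261, 0.03261, 0.61957, 0.1087, 0.13043, 0.01087, giving H' = 1.25395.
Difference = |0.70176 − 1.25395| = 0.55219, i.e. 0.552 to 3 decimal places.

0.552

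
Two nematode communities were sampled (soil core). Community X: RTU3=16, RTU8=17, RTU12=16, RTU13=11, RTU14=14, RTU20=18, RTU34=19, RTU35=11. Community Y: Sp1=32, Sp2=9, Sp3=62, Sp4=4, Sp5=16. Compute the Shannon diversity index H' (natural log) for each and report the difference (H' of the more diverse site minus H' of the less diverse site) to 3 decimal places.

0.798

Community X: N=122, proportions 0.131148, 0.139344, 0.131148, 0.090164, 0.114754, 0.147541, 0.155738, 0.090164, giving H' = 2.061734 (working shown to 6 dp, full precision carried).
Community Y: N=123, proportions 0.260163, 0.073171, 0.504065, 0.03252, 0.130081, giving H' = 1.263668.
Difference = |2.061734 − 1.263668| = 0.798066, i.e. 0.798 to 3 decimal places.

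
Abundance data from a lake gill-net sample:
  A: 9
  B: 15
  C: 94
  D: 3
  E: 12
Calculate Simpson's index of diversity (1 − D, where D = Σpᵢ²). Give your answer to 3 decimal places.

0.475

Total N = 9+15+94+3+12 = 133, so the proportions are 0.06767, 0.11278, 0.70677, 0.02256, 0.09023 (working shown to 5 dp, full precision carried).
D = 0.06767² + 0.11278² + 0.70677² + 0.02256² + 0.09023² = 0.00458 + 0.01272 + 0.49952 + 0.00051 + 0.00814 = 0.52547.
So 1 − D = 0.47453, i.e. 0.475 to 3 decimal places.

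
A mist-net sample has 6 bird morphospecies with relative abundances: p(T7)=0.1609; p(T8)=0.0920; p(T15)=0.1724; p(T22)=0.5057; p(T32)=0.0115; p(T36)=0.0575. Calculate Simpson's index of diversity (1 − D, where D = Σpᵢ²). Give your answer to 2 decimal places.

D = 0.1609² + 0.092² + 0.1724² + 0.5057² + 0.0115² + 0.0575² = 0.0259 + 0.0085 + 0.0297 + 0.2557 + 0.0001 + 0.0033 = 0.3232 (working shown to 4 dp, full precision carried).
So 1 − D = 0.6768, i.e. 0.68 to 2 decimal places.

0.68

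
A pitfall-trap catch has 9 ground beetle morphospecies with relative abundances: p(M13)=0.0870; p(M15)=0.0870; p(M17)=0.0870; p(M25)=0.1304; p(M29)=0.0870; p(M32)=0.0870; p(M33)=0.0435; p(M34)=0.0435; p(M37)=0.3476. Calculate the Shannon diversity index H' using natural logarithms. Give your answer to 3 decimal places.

Each pᵢ ln pᵢ term (working shown to 5 dp, full precision carried): 0.087×(-2.44185)=-0.21244, 0.087×(-2.44185)=-0.21244, 0.087×(-2.44185)=-0.21244, 0.1304×(-2.03715)=-0.26564, 0.087×(-2.44185)=-0.21244, 0.087×(-2.44185)=-0.21244, 0.0435×(-3.13499)=-0.13637, 0.0435×(-3.13499)=-0.13637, 0.3476×(-1.05670)=-0.36731.
Sum = -1.96790, so H' = 1.968.

1.968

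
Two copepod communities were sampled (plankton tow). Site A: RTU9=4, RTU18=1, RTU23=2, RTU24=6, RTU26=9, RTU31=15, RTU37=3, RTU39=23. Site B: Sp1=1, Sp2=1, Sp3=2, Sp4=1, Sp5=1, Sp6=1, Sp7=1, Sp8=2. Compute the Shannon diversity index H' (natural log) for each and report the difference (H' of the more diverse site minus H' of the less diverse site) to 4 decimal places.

0.3185

Site A: N=63, proportions 0.063492, 0.015873, 0.031746, 0.095238, 0.142857, 0.238095, 0.047619, 0.365079, giving H' = 1.706785 (working shown to 6 dp, full precision carried).
Site B: N=10, proportions 0.1, 0.1, 0.2, 0.1, 0.1, 0.1, 0.1, 0.2, giving H' = 2.025326.
Difference = |1.706785 − 2.025326| = 0.318541, i.e. 0.3185 to 4 decimal places.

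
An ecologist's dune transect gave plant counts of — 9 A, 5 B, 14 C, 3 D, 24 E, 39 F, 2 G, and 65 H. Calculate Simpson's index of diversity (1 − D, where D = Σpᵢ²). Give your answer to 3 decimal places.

Total N = 9+5+14+3+24+39+2+65 = 161, so the proportions are 0.0559, 0.03106, 0.08696, 0.01863, 0.14907, 0.24224, 0.01242, 0.40373 (working shown to 5 dp, full precision carried).
D = 0.0559² + 0.03106² + 0.08696² + 0.01863² + 0.14907² + 0.24224² + 0.01242² + 0.40373² = 0.00312 + 0.00096 + 0.00756 + 0.00035 + 0.02222 + 0.05868 + 0.00015 + 0.16300 = 0.25605.
So 1 − D = 0.74395, i.e. 0.744 to 3 decimal places.

0.744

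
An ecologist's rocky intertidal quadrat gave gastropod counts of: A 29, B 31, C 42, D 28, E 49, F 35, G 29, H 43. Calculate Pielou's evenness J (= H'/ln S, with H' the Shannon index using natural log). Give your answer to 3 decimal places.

0.990

Total N = 29+31+42+28+49+35+29+43 = 286, so the proportions are 0.1014, 0.10839, 0.14685, 0.0979, 0.17133, 0.12238, 0.1014, 0.15035 (working shown to 5 dp, full precision carried).
H' = −Σ pᵢ ln pᵢ = −((-0.23207) + (-0.24085) + (-0.28171) + (-0.22750) + (-0.30225) + (-0.25707) + (-0.23207) + (-0.28488)) = 2.05841.
With S = 8 species, ln S = 2.07944, so J = 2.05841/2.07944 = 0.98989, i.e. 0.990 to 3 decimal places.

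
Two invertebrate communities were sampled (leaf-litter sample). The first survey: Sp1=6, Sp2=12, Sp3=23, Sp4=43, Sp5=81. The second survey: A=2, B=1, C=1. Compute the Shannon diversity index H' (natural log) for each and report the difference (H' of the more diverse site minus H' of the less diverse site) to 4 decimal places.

0.2458

The first survey: N=165, proportions 0.036364, 0.072727, 0.139394, 0.260606, 0.490909, giving H' = 1.285535 (working shown to 6 dp, full precision carried).
The second survey: N=4, proportions 0.5, 0.25, 0.25, giving H' = 1.039721.
Difference = |1.285535 − 1.039721| = 0.245814, i.e. 0.2458 to 4 decimal places.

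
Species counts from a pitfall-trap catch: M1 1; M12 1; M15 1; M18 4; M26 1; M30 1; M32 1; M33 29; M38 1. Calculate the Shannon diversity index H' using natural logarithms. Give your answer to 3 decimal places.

1.109

Total N = 1+1+1+4+1+1+1+29+1 = 40, so the proportions are 0.025, 0.025, 0.025, 0.1, 0.025, 0.025, 0.025, 0.725, 0.025 (working shown to 5 dp, full precision carried).
Each pᵢ ln pᵢ term: 0.025×(-3.68888)=-0.09222, 0.025×(-3.68888)=-0.09222, 0.025×(-3.68888)=-0.09222, 0.1×(-2.30259)=-0.23026, 0.025×(-3.68888)=-0.09222, 0.025×(-3.68888)=-0.09222, 0.025×(-3.68888)=-0.09222, 0.725×(-0.32158)=-0.23315, 0.025×(-3.68888)=-0.09222.
Sum = -1.10896, so H' = 1.109.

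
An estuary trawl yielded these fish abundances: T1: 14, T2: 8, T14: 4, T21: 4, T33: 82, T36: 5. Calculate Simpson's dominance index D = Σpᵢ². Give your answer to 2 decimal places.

0.51

Total N = 14+8+4+4+82+5 = 117, so the proportions are 0.1197, 0.0684, 0.0342, 0.0342, 0.7009, 0.0427 (working shown to 4 dp, full precision carried).
D = 0.1197² + 0.0684² + 0.0342² + 0.0342² + 0.7009² + 0.0427² = 0.0143 + 0.0047 + 0.0012 + 0.0012 + 0.4912 + 0.0018 = 0.5144.
To 2 decimal places, D = 0.51.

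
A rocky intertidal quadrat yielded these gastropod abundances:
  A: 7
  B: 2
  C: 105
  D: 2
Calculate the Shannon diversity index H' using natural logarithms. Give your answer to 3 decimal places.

Total N = 7+2+105+2 = 116, so the proportions are 0.06034, 0.01724, 0.90517, 0.01724 (working shown to 5 dp, full precision carried).
Each pᵢ ln pᵢ term: 0.06034×(-2.80768)=-0.16943, 0.01724×(-4.06044)=-0.07001, 0.90517×(-0.09963)=-0.09018, 0.01724×(-4.06044)=-0.07001.
Sum = -0.39963, so H' = 0.400.

0.400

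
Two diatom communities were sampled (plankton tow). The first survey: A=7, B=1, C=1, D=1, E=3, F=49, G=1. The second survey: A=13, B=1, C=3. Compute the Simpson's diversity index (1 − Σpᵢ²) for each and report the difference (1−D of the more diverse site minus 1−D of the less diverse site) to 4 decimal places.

The first survey: N=63, proportions 0.111111, 0.015873, 0.015873, 0.015873, 0.047619, 0.777778, 0.015873, giving 1−D = 0.379441 (working shown to 6 dp, full precision carried).
The second survey: N=17, proportions 0.764706, 0.058824, 0.176471, giving 1−D = 0.380623.
Difference = |0.379441 − 0.380623| = 0.001182, i.e. 0.0012 to 4 decimal places.

0.0012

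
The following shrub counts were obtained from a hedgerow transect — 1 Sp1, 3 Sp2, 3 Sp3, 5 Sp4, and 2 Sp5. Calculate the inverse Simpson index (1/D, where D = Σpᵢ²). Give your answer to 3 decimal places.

4.083

Total N = 1+3+3+5+2 = 14, so the proportions are 0.0714286, 0.2142857, 0.2142857, 0.3571429, 0.1428571 (working shown to 7 dp, full precision carried).
D = 0.0714286² + 0.2142857² + 0.2142857² + 0.3571429² + 0.1428571² = 0.0051020 + 0.0459184 + 0.0459184 + 0.1275510 + 0.0204082 = 0.2448980.
So 1/D = 4.08333, i.e. 4.083 to 3 decimal places.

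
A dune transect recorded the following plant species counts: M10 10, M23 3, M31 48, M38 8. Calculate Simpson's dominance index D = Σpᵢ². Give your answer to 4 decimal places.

0.5203

Total N = 10+3+48+8 = 69, so the proportions are 0.144928, 0.043478, 0.695652, 0.115942 (working shown to 6 dp, full precision carried).
D = 0.144928² + 0.043478² + 0.695652² + 0.115942² = 0.021004 + 0.001890 + 0.483932 + 0.013443 = 0.520269.
To 4 decimal places, D = 0.5203.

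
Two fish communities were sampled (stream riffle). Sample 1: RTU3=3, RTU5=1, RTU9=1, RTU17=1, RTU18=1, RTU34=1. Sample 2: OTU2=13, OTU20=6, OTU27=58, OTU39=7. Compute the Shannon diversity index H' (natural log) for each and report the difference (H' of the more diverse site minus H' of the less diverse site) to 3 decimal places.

Sample 1: N=8, proportions 0.375, 0.125, 0.125, 0.125, 0.125, 0.125, giving H' = 1.66746 (working shown to 5 dp, full precision carried).
Sample 2: N=84, proportions 0.15476, 0.07143, 0.69048, 0.08333, giving H' = 0.94008.
Difference = |1.66746 − 0.94008| = 0.72738, i.e. 0.727 to 3 decimal places.

0.727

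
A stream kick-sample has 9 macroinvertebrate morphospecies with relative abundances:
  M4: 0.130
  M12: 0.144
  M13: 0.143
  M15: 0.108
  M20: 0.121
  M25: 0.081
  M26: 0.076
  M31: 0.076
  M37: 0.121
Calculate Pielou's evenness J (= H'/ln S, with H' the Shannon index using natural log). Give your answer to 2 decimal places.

0.99

H' = −Σ pᵢ ln pᵢ = −((-0.2652) + (-0.2791) + (-0.2781) + (-0.2404) + (-0.2555) + (-0.2036) + (-0.1959) + (-0.1959) + (-0.2555)) = 2.1692 (working shown to 4 dp, full precision carried).
With S = 9 species, ln S = 2.1972, so J = 2.1692/2.1972 = 0.9872, i.e. 0.99 to 2 decimal places.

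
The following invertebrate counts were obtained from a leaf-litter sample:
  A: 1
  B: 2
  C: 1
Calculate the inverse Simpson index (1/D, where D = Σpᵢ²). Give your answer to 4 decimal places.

2.6667

Total N = 1+2+1 = 4, so the proportions are 0.25, 0.5, 0.25 (working shown to 7 dp, full precision carried).
D = 0.25² + 0.5² + 0.25² = 0.0625000 + 0.2500000 + 0.0625000 = 0.3750000.
So 1/D = 2.666667, i.e. 2.6667 to 4 decimal places.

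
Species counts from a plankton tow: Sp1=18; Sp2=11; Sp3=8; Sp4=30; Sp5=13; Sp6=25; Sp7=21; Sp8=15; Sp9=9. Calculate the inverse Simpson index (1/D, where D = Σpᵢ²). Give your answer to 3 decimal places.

7.627

Total N = 18+11+8+30+13+25+21+15+9 = 150, so the proportions are 0.12, 0.0733333, 0.0533333, 0.2, 0.0866667, 0.1666667, 0.14, 0.1, 0.06 (working shown to 7 dp, full precision carried).
D = 0.12² + 0.0733333² + 0.0533333² + 0.2² + 0.0866667² + 0.1666667² + 0.14² + 0.1² + 0.06² = 0.0144000 + 0.0053778 + 0.0028444 + 0.0400000 + 0.0075111 + 0.0277778 + 0.0196000 + 0.0100000 + 0.0036000 = 0.1311111.
So 1/D = 7.62712, i.e. 7.627 to 3 decimal places.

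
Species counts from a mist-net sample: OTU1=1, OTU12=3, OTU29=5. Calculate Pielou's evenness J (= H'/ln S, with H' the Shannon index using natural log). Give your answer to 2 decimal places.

0.85

Total N = 1+3+5 = 9, so the proportions are 0.1111, 0.3333, 0.5556 (working shown to 4 dp, full precision carried).
H' = −Σ pᵢ ln pᵢ = −((-0.2441) + (-0.3662) + (-0.3265)) = 0.9369.
With S = 3 species, ln S = 1.0986, so J = 0.9369/1.0986 = 0.8528, i.e. 0.85 to 2 decimal places.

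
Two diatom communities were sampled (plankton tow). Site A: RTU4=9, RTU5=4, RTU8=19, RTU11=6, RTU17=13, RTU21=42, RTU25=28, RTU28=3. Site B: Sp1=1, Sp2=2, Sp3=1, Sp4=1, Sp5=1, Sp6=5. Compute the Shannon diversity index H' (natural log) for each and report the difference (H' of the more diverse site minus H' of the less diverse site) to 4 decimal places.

Site A: N=124, proportions 0.072581, 0.032258, 0.153226, 0.048387, 0.104839, 0.33871, 0.225806, 0.024194, giving H' = 1.764321 (working shown to 6 dp, full precision carried).
Site B: N=11, proportions 0.090909, 0.181818, 0.090909, 0.090909, 0.090909, 0.454545, giving H' = 1.540306.
Difference = |1.764321 − 1.540306| = 0.224015, i.e. 0.2240 to 4 decimal places.

0.2240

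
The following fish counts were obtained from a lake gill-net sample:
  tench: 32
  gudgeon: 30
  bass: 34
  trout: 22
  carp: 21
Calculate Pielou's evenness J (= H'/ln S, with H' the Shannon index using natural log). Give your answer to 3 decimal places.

Total N = 32+30+34+22+21 = 139, so the proportions are 0.23022, 0.21583, 0.2446, 0.15827, 0.15108 (working shown to 5 dp, full precision carried).
H' = −Σ pᵢ ln pᵢ = −((-0.33813) + (-0.33092) + (-0.34443) + (-0.29177) + (-0.28553)) = 1.59078.
With S = 5 species, ln S = 1.60944, so J = 1.59078/1.60944 = 0.98841, i.e. 0.988 to 3 decimal places.

0.988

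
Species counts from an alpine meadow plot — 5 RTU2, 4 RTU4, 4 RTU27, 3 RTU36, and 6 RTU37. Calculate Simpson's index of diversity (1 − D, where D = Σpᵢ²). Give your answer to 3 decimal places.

Total N = 5+4+4+3+6 = 22, so the proportions are 0.22727, 0.18182, 0.18182, 0.13636, 0.27273 (working shown to 5 dp, full precision carried).
D = 0.22727² + 0.18182² + 0.18182² + 0.13636² + 0.27273² = 0.05165 + 0.03306 + 0.03306 + 0.01860 + 0.07438 = 0.21074.
So 1 − D = 0.78926, i.e. 0.789 to 3 decimal places.

0.789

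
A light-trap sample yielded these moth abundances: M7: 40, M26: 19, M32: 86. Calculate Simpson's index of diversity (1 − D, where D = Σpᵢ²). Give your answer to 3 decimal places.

0.555

Total N = 40+19+86 = 145, so the proportions are 0.27586, 0.13103, 0.5931 (working shown to 5 dp, full precision carried).
D = 0.27586² + 0.13103² + 0.5931² = 0.07610 + 0.01717 + 0.35177 = 0.44504.
So 1 − D = 0.55496, i.e. 0.555 to 3 decimal places.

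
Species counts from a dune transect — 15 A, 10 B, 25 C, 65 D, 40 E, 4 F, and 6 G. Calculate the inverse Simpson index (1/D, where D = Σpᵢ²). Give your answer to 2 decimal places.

Total N = 15+10+25+65+40+4+6 = 165, so the proportions are 0.090909, 0.060606, 0.151515, 0.393939, 0.242424, 0.024242, 0.036364 (working shown to 6 dp, full precision carried).
D = 0.090909² + 0.060606² + 0.151515² + 0.393939² + 0.242424² + 0.024242² + 0.036364² = 0.008264 + 0.003673 + 0.022957 + 0.155188 + 0.058770 + 0.000588 + 0.001322 = 0.250762.
So 1/D = 3.9878, i.e. 3.99 to 2 decimal places.

3.99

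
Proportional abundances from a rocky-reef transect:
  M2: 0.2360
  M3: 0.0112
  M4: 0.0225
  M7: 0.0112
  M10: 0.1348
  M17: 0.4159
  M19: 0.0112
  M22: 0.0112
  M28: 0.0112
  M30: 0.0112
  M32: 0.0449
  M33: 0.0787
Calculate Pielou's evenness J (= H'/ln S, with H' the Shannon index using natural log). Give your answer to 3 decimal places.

0.685

H' = −Σ pᵢ ln pᵢ = −((-0.34077) + (-0.05031) + (-0.08537) + (-0.05031) + (-0.27013) + (-0.36487) + (-0.05031) + (-0.05031) + (-0.05031) + (-0.05031) + (-0.13934) + (-0.20006)) = 1.70240 (working shown to 5 dp, full precision carried).
With S = 12 species, ln S = 2.48491, so J = 1.70240/2.48491 = 0.68510, i.e. 0.685 to 3 decimal places.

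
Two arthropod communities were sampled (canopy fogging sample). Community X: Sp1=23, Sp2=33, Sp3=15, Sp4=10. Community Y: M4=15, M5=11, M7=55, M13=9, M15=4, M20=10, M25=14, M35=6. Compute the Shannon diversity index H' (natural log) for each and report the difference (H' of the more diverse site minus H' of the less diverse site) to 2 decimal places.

Community X: N=81, proportions 0.284, 0.4074, 0.1852, 0.1235, giving H' = 1.2939 (working shown to 4 dp, full precision carried).
Community Y: N=124, proportions 0.121, 0.0887, 0.4435, 0.0726, 0.0323, 0.0806, 0.1129, 0.0484, giving H' = 1.7280.
Difference = |1.2939 − 1.7280| = 0.4341, i.e. 0.43 to 2 decimal places.

0.43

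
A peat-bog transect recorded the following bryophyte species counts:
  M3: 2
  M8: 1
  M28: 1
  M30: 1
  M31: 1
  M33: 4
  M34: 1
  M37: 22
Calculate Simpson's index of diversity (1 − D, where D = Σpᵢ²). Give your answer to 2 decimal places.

Total N = 2+1+1+1+1+4+1+22 = 33, so the proportions are 0.0606, 0.0303, 0.0303, 0.0303, 0.0303, 0.1212, 0.0303, 0.6667 (working shown to 4 dp, full precision carried).
D = 0.0606² + 0.0303² + 0.0303² + 0.0303² + 0.0303² + 0.1212² + 0.0303² + 0.6667² = 0.0037 + 0.0009 + 0.0009 + 0.0009 + 0.0009 + 0.0147 + 0.0009 + 0.4444 = 0.4674.
So 1 − D = 0.5326, i.e. 0.53 to 2 decimal places.

0.53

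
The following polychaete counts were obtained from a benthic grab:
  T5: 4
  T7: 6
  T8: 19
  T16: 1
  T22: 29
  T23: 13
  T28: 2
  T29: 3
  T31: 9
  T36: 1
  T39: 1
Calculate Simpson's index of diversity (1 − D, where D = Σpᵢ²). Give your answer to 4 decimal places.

Total N = 4+6+19+1+29+13+2+3+9+1+1 = 88, so the proportions are 0.045455, 0.068182, 0.215909, 0.011364, 0.329545, 0.147727, 0.022727, 0.034091, 0.102273, 0.011364, 0.011364 (working shown to 6 dp, full precision carried).
D = 0.045455² + 0.068182² + 0.215909² + 0.011364² + 0.329545² + 0.147727² + 0.022727² + 0.034091² + 0.102273² + 0.011364² + 0.011364² = 0.002066 + 0.004649 + 0.046617 + 0.000129 + 0.108600 + 0.021823 + 0.000517 + 0.001162 + 0.010460 + 0.000129 + 0.000129 = 0.196281.
So 1 − D = 0.803719, i.e. 0.8037 to 4 decimal places.

0.8037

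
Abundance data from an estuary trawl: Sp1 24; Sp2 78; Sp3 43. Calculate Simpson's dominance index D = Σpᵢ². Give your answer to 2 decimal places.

0.40

Total N = 24+78+43 = 145, so the proportions are 0.1655, 0.5379, 0.2966 (working shown to 4 dp, full precision carried).
D = 0.1655² + 0.5379² + 0.2966² = 0.0274 + 0.2894 + 0.0879 = 0.4047.
To 2 decimal places, D = 0.40.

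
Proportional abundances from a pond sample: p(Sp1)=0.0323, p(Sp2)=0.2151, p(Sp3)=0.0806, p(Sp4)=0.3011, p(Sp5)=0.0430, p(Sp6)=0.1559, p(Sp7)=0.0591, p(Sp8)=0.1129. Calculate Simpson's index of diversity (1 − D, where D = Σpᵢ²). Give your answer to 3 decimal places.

0.813

D = 0.0323² + 0.2151² + 0.0806² + 0.3011² + 0.043² + 0.1559² + 0.0591² + 0.1129² = 0.00104 + 0.04627 + 0.00650 + 0.09066 + 0.00185 + 0.02430 + 0.00349 + 0.01275 = 0.18686 (working shown to 5 dp, full precision carried).
So 1 − D = 0.81314, i.e. 0.813 to 3 decimal places.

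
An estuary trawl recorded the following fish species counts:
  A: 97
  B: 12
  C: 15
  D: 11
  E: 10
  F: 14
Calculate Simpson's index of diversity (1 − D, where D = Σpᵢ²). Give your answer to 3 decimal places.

0.597

Total N = 97+12+15+11+10+14 = 159, so the proportions are 0.61006, 0.07547, 0.09434, 0.06918, 0.06289, 0.08805 (working shown to 5 dp, full precision carried).
D = 0.61006² + 0.07547² + 0.09434² + 0.06918² + 0.06289² + 0.08805² = 0.37218 + 0.00570 + 0.00890 + 0.00479 + 0.00396 + 0.00775 = 0.40327.
So 1 − D = 0.59673, i.e. 0.597 to 3 decimal places.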